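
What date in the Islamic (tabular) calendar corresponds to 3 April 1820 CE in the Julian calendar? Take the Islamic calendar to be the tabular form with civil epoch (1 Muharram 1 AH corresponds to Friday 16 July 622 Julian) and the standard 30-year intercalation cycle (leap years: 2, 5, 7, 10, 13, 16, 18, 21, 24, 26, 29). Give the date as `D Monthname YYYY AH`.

Julian Day Number of the source date = 2385906.
Converting JDN 2385906 to the tabular Islamic calendar gives 2 Rajab 1235 AH.

2 Rajab 1235 AH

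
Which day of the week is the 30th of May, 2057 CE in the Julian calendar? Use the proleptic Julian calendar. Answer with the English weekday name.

Tuesday

This is JDN 2472527 (12 June 2057 Gregorian).
JDN 2472527 mod 7 = 1, and JDN 0 was a Monday, so this is a Tuesday.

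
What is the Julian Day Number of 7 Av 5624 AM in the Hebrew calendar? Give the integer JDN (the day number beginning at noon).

In the Gregorian calendar the same day is 9 August 1864.
JDN 2451545 is 1 January 2000 CE (Gregorian); the target day is −49452 days from there, so JDN = 2402093.

2402093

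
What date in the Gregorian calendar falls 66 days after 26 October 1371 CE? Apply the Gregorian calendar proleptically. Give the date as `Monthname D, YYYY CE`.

December 31, 1371 CE

JDN of 26 October 1371 CE = 2222106.
2222106 + 66 = 2222172.
JDN 2222172 in the Gregorian calendar is December 31, 1371 CE.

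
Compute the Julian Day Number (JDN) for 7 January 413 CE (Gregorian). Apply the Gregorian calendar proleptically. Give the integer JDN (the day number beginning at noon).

JDN 2299161 is 15 October 1582 CE (Gregorian); the target day is −427249 days from there, so JDN = 1871912.

1871912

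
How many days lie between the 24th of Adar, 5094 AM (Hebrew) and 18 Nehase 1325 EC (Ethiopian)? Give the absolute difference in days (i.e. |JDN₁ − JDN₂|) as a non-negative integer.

203

First date → JDN 2208362; second date → JDN 2208159.
The interval is |2208362 − 2208159| = 203 days.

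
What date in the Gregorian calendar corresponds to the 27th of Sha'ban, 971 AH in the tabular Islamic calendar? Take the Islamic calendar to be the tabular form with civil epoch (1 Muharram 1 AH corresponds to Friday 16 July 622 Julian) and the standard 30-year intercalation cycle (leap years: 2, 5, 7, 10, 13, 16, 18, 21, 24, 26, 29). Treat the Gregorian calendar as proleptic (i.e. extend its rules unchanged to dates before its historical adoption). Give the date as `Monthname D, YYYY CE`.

April 20, 1564 CE

Both dates share Julian Day Number 2292409; in the Gregorian calendar that is 20 April 1564 CE.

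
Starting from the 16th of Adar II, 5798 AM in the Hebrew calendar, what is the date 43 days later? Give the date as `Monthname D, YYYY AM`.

Counting 43 days forward from JDN 2465506 reaches JDN 2465549, which is Nisan 30, 5798 AM.

Nisan 30, 5798 AM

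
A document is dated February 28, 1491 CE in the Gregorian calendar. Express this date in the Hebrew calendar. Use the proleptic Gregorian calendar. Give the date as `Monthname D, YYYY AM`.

Adar 9, 5251 AM

Julian Day Number of the source date = 2265695.
Converting JDN 2265695 to the Hebrew calendar gives 9 Adar 5251 AM.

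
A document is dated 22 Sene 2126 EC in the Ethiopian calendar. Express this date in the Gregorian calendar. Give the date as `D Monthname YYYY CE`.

Julian Day Number of the source date = 2500668.
Converting JDN 2500668 to the Gregorian calendar gives 30 June 2134 CE.

30 June 2134 CE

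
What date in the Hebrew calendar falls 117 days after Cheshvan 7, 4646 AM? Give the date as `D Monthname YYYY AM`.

5 Adar 4646 AM

Counting 117 days forward from JDN 2044596 reaches JDN 2044713, which is 5 Adar 4646 AM.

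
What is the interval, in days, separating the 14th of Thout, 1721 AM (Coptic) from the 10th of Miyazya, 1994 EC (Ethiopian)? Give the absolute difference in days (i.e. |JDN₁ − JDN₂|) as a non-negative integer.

JDN of the first date = 2453273.
JDN of the second date = 2452383.
|2452383 − 2453273| = 890.

890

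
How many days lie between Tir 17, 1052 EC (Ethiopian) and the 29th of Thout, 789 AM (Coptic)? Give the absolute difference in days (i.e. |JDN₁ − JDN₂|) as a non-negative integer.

4640

First date → JDN 2108235; second date → JDN 2112875.
The interval is |2108235 − 2112875| = 4640 days.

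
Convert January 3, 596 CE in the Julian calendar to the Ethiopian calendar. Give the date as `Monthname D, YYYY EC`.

Both dates share Julian Day Number 1938749; in the Ethiopian calendar that is 7 Tir 588 EC.

Tir 7, 588 EC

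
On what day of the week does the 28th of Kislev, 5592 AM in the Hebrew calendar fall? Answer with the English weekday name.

Saturday

In the Gregorian calendar this is 3 December 1831 (JDN 2390155).
Since JDN mod 7 = 5 (0 = Monday), the day is Saturday.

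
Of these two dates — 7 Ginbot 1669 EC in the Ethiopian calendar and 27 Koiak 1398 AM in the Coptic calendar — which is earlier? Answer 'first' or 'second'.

first

First date → JDN 2333704; second date → JDN 2335400.
JDN 2333704 < JDN 2335400, so the first date is earlier.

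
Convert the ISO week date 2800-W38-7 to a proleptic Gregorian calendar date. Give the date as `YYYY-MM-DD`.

ISO week 1 of 2800 is the week containing the first Thursday of 2800.
Week 38, day 7 (Sunday) lands on 2800-09-24.

2800-09-24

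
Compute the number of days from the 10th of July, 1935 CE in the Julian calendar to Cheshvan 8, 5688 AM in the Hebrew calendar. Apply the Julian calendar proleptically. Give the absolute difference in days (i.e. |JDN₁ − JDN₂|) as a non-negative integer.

2819

JDN of the first date = 2428007.
JDN of the second date = 2425188.
|2425188 − 2428007| = 2819.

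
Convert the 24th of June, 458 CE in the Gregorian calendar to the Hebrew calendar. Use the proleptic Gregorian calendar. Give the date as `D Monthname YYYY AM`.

25 Sivan 4218 AM

Both dates share Julian Day Number 1888516; in the Hebrew calendar that is 25 Sivan 4218 AM.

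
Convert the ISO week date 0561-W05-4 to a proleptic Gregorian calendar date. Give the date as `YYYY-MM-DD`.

0561-01-29

ISO week 1 of 561 is the week containing the first Thursday of 561.
Week 5, day 4 (Thursday) lands on 0561-01-29.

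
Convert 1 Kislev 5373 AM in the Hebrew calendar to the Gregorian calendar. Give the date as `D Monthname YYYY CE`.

Julian Day Number of the source date = 2310160.
Converting JDN 2310160 to the Gregorian calendar gives 25 November 1612 CE.

25 November 1612 CE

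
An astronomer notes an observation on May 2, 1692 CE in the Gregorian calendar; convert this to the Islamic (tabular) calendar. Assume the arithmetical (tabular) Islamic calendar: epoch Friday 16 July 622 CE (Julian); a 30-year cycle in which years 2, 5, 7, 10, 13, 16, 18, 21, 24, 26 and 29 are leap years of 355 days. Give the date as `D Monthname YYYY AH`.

Both dates share Julian Day Number 2339173; in the tabular Islamic calendar that is 15 Sha'ban 1103 AH.

15 Sha'ban 1103 AH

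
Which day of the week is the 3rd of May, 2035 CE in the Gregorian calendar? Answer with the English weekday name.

JDN 2464451 mod 7 = 3, and JDN 0 was a Monday, so this is a Thursday.

Thursday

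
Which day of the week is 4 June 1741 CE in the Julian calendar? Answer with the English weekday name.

Thursday

In the Gregorian calendar this is 15 June 1741 (JDN 2357113).
2357113 ≡ 3 (mod 7); counting from Monday = 0 gives Thursday.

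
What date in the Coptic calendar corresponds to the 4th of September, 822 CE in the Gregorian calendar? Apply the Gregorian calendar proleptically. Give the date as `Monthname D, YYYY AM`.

Thout 3, 539 AM

Julian Day Number of the source date = 2021536.
Converting JDN 2021536 to the Coptic calendar gives 3 Thout 539 AM.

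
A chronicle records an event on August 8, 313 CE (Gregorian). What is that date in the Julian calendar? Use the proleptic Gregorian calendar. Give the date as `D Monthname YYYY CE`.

7 August 313 CE

The Julian–Gregorian offset here is 1 day (Julian trailing).
8 August 313 Gregorian − 1 day → 7 August 313 Julian.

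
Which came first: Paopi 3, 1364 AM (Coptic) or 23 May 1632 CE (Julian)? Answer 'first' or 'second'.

second

First date → JDN 2322898; second date → JDN 2317289.
JDN 2317289 < JDN 2322898, so the second date is earlier.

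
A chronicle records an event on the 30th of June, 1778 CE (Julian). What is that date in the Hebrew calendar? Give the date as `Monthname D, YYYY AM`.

Tammuz 16, 5538 AM

The source date corresponds to 11 July 1778 in the Gregorian calendar (JDN 2370653).
That day falls on 16 Tammuz 5538 AM in the Hebrew calendar.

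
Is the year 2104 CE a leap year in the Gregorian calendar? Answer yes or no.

yes

2104 is divisible by 4 and not by 100, so it is a leap year.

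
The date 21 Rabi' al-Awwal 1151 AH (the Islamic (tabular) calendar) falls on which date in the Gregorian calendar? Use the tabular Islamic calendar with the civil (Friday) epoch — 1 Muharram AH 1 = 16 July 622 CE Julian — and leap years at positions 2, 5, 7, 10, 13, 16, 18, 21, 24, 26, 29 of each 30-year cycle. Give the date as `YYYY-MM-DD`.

Both dates share Julian Day Number 2356041; in the Gregorian calendar that is 9 July 1738 CE.

1738-07-09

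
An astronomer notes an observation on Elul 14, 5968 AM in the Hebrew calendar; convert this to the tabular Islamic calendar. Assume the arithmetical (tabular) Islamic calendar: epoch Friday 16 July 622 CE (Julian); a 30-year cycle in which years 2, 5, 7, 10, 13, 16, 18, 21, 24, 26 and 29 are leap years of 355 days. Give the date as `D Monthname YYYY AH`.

14 Shawwal 1635 AH

The source date corresponds to 27 August 2208 in the Gregorian calendar (JDN 2527754).
That day falls on 14 Shawwal 1635 AH in the tabular Islamic calendar.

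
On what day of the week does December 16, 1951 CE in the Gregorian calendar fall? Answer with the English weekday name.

Sunday

Since JDN mod 7 = 6 (0 = Monday), the day is Sunday.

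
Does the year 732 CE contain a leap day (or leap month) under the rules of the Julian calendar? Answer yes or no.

732 mod 4 = 0, so it is a leap year in the Julian calendar.

yes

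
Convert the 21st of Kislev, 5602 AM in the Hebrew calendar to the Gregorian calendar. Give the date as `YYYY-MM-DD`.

1841-12-04

Julian Day Number of the source date = 2393809.
Converting JDN 2393809 to the Gregorian calendar gives 4 December 1841 CE.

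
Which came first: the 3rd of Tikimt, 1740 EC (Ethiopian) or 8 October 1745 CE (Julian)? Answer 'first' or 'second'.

The two dates have Julian Day Numbers 2359423 and 2358700 respectively.
Since 2358700 < 2359423, the second date comes first.

second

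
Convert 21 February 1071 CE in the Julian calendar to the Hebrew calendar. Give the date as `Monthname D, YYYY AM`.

Julian Day Number of the source date = 2112292.
Converting JDN 2112292 to the Hebrew calendar gives 18 Adar 4831 AM.

Adar 18, 4831 AM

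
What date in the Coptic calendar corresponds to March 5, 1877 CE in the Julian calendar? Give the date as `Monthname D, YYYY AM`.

Julian Day Number of the source date = 2406696.
Converting JDN 2406696 to the Coptic calendar gives 9 Paremhat 1593 AM.

Paremhat 9, 1593 AM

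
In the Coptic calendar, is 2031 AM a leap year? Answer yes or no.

2031 mod 4 = 3; in the Coptic calendar a year is leap when year mod 4 = 3, so it is a leap year.

yes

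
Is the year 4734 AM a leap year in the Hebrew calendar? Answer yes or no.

yes

Hebrew year 4734 is year 3 of its 19-year Metonic cycle; leap years are at positions 3, 6, 8, 11, 14, 17, 19, so it is a leap year (13 months).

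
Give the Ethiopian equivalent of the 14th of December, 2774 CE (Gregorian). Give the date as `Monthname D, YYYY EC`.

Julian Day Number of the source date = 2734590.
Converting JDN 2734590 to the Ethiopian calendar gives 29 Hidar 2767 EC.

Hidar 29, 2767 EC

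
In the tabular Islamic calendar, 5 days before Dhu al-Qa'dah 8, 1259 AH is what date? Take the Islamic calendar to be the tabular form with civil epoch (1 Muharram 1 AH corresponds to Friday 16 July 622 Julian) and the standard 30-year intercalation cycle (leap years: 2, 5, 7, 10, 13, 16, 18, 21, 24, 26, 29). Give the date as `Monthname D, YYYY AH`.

Dhu al-Qa'dah 3, 1259 AH

JDN of Dhu al-Qa'dah 8, 1259 AH = 2394535.
2394535 − 5 = 2394530.
JDN 2394530 in the tabular Islamic calendar is Dhu al-Qa'dah 3, 1259 AH.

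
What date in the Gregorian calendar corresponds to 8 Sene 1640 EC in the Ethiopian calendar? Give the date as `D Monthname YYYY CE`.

12 June 1648 CE

Both dates share Julian Day Number 2323143; in the Gregorian calendar that is 12 June 1648 CE.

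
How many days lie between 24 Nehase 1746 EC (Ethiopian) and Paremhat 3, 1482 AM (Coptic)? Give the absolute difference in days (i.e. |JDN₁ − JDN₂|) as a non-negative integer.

4212

JDN of the first date = 2361935.
JDN of the second date = 2366147.
|2366147 − 2361935| = 4212.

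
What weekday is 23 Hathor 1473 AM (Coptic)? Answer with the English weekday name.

Tuesday

This is JDN 2362760 (30 November 1756 Gregorian).
Since JDN mod 7 = 1 (0 = Monday), the day is Tuesday.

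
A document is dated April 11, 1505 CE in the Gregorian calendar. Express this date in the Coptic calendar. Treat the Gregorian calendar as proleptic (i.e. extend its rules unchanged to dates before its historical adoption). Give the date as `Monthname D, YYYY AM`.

Julian Day Number of the source date = 2270850.
Converting JDN 2270850 to the Coptic calendar gives 6 Parmouti 1221 AM.

Parmouti 6, 1221 AM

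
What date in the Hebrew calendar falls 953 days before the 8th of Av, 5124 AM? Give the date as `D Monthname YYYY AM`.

29 Kislev 5122 AM

JDN of the 8th of Av, 5124 AM = 2219448.
2219448 − 953 = 2218495.
JDN 2218495 in the Hebrew calendar is 29 Kislev 5122 AM.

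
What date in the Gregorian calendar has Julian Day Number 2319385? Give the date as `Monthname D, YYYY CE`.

Counting from JDN 2299161 = 15 Oct 1582 gives an offset of 20224 days.

February 27, 1638 CE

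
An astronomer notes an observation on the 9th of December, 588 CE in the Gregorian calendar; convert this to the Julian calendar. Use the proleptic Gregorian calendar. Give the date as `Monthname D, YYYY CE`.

December 7, 588 CE

For dates in this range the Gregorian date is 2 days ahead of the Julian.
9 December 588 Gregorian − 2 days → 7 December 588 Julian.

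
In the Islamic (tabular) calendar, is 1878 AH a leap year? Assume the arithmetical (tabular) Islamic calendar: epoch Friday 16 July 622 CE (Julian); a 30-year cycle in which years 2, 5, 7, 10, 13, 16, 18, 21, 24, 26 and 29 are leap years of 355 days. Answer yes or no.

yes

Year 1878 AH is year 18 of its 30-year cycle; leap positions are 2, 5, 7, 10, 13, 16, 18, 21, 24, 26, 29, so it is a leap year (355 days).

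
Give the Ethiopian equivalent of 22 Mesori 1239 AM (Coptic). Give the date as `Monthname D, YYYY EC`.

Nehase 22, 1515 EC

The source date corresponds to 25 August 1523 in the proleptic Gregorian calendar (JDN 2277560).
That day falls on 22 Nehase 1515 EC in the Ethiopian calendar.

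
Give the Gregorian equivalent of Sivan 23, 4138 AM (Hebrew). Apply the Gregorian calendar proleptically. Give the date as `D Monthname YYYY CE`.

7 June 378 CE

Julian Day Number of the source date = 1859279.
Converting JDN 1859279 to the Gregorian calendar gives 7 June 378 CE.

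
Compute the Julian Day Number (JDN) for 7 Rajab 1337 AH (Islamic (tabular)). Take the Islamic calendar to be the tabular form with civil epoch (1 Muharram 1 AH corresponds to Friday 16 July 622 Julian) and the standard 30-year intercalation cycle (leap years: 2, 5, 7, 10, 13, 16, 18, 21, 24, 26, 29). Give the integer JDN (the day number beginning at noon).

In the Gregorian calendar the same day is 8 April 1919.
JDN 2400001 is 17 November 1858 CE (Gregorian), MJD 0; the target day is +22056 days from there, so JDN = 2422057.

2422057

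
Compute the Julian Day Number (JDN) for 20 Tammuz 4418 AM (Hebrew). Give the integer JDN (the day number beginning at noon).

1961569

In the proleptic Gregorian calendar the same day is 29 June 658.
JDN 2451545 is 1 January 2000 CE (Gregorian); the target day is −489976 days from there, so JDN = 1961569.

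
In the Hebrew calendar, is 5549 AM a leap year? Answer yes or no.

Hebrew year 5549 is year 1 of its 19-year Metonic cycle; leap years are at positions 3, 6, 8, 11, 14, 17, 19, so it is a common year (12 months).

no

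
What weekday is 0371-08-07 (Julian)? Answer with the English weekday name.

In the proleptic Gregorian calendar this is 8 August 371 (JDN 1856784).
1856784 ≡ 6 (mod 7); counting from Monday = 0 gives Sunday.

Sunday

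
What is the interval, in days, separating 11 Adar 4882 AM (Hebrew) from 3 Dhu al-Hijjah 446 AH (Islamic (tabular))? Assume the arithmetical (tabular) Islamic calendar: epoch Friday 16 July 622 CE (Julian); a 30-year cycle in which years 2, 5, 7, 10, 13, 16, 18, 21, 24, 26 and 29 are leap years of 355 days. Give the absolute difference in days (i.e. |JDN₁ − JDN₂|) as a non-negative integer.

24459

JDN of the first date = 2130919.
JDN of the second date = 2106460.
|2106460 − 2130919| = 24459.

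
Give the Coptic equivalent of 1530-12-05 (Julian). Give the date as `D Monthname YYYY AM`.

Both dates share Julian Day Number 2280229; in the Coptic calendar that is 9 Koiak 1247 AM.

9 Koiak 1247 AM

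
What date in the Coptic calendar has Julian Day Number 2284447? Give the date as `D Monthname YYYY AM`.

The proleptic Gregorian equivalent of JDN 2284447 is 3 July 1542.
In the Coptic calendar that day is 29 Paoni 1258 AM.

29 Paoni 1258 AM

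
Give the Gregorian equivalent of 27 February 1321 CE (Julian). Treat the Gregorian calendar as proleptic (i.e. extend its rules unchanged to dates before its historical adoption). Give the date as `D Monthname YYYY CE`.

7 March 1321 CE

The Julian–Gregorian offset here is 8 days (Julian trailing).
27 February 1321 Julian + 8 days → 7 March 1321 Gregorian.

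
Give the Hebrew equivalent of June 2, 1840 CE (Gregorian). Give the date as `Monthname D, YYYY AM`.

Sivan 1, 5600 AM

Julian Day Number of the source date = 2393259.
Converting JDN 2393259 to the Hebrew calendar gives 1 Sivan 5600 AM.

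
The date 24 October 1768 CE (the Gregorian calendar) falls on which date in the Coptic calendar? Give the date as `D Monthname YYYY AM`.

16 Paopi 1485 AM

Julian Day Number of the source date = 2367106.
Converting JDN 2367106 to the Coptic calendar gives 16 Paopi 1485 AM.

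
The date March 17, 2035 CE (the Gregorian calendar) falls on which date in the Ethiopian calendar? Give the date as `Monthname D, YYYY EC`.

Megabit 8, 2027 EC

Both dates share Julian Day Number 2464404; in the Ethiopian calendar that is 8 Megabit 2027 EC.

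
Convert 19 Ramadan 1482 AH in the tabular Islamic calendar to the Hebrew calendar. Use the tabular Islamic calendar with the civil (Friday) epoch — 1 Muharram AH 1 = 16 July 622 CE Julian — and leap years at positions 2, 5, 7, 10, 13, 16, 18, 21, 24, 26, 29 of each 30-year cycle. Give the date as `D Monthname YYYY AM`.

Julian Day Number of the source date = 2473511.
Converting JDN 2473511 to the Hebrew calendar gives 20 Adar I 5820 AM.

20 Adar I 5820 AM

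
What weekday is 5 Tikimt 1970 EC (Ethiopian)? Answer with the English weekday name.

This is JDN 2443432 (15 October 1977 Gregorian).
Since JDN mod 7 = 5 (0 = Monday), the day is Saturday.

Saturday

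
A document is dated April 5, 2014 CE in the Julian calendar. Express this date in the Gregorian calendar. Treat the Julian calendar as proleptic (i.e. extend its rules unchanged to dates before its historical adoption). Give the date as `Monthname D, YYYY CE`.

April 18, 2014 CE

The Julian–Gregorian offset here is 13 days (Julian trailing).
5 April 2014 Julian + 13 days → 18 April 2014 Gregorian.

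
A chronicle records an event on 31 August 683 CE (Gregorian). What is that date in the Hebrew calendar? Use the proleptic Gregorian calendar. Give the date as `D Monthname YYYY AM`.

29 Elul 4443 AM

Julian Day Number of the source date = 1970763.
Converting JDN 1970763 to the Hebrew calendar gives 29 Elul 4443 AM.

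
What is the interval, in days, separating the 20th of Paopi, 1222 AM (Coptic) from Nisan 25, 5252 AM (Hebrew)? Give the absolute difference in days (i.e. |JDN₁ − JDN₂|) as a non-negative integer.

First date → JDN 2271049; second date → JDN 2266123.
The interval is |2271049 − 2266123| = 4926 days.

4926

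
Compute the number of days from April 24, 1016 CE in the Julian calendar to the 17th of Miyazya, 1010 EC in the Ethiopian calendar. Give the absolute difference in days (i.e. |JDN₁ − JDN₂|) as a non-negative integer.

JDN of the first date = 2092266.
JDN of the second date = 2092984.
|2092984 − 2092266| = 718.

718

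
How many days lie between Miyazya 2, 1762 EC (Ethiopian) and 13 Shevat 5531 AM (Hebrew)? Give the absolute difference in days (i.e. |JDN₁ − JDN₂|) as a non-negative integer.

JDN of the first date = 2367637.
JDN of the second date = 2367932.
|2367932 − 2367637| = 295.

295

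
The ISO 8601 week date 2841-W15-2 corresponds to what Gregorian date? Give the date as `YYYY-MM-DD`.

ISO week 1 of 2841 is the week containing the first Thursday of 2841.
Week 15, day 2 (Tuesday) lands on 2841-04-09.

2841-04-09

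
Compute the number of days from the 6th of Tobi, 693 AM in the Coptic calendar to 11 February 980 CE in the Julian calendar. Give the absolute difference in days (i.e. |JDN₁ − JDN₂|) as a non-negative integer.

1136

JDN of the first date = 2077908.
JDN of the second date = 2079044.
|2079044 − 2077908| = 1136.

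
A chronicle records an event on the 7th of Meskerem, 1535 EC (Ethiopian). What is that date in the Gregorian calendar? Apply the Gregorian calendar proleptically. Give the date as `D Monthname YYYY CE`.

14 September 1542 CE

Julian Day Number of the source date = 2284520.
Converting JDN 2284520 to the Gregorian calendar gives 14 September 1542 CE.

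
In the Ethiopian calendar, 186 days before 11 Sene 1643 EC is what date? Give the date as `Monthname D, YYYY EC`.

JDN of 11 Sene 1643 EC = 2324241.
2324241 − 186 = 2324055.
JDN 2324055 in the Ethiopian calendar is Tahsas 5, 1643 EC.

Tahsas 5, 1643 EC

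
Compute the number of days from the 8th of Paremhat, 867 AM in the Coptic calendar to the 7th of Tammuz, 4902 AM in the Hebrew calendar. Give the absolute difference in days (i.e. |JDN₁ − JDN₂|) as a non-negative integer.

JDN of the first date = 2141523.
JDN of the second date = 2138356.
|2138356 − 2141523| = 3167.

3167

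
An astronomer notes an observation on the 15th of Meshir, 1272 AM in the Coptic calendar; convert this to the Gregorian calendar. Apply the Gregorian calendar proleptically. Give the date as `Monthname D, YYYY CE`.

Both dates share Julian Day Number 2289427; in the Gregorian calendar that is 20 February 1556 CE.

February 20, 1556 CE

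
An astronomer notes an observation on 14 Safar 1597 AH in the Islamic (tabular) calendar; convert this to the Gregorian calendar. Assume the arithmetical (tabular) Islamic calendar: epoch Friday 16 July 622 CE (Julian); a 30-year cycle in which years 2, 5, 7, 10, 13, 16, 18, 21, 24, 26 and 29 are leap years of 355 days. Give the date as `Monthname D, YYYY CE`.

February 20, 2171 CE

Julian Day Number of the source date = 2514052.
Converting JDN 2514052 to the Gregorian calendar gives 20 February 2171 CE.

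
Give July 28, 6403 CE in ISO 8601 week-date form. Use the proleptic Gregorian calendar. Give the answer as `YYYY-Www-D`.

6403-W31-1

The weekday is Monday (ISO weekday 1).
That Monday belongs to ISO week 31 of ISO year 6403.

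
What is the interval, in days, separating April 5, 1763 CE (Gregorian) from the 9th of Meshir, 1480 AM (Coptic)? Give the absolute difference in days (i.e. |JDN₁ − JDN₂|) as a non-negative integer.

JDN of the first date = 2365077.
JDN of the second date = 2365393.
|2365393 − 2365077| = 316.

316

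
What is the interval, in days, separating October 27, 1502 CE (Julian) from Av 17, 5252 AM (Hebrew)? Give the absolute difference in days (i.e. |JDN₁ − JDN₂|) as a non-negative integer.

JDN of the first date = 2269963.
JDN of the second date = 2266233.
|2266233 − 2269963| = 3730.

3730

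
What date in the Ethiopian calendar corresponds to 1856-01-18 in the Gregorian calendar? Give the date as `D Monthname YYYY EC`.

Both dates share Julian Day Number 2398967; in the Ethiopian calendar that is 10 Tir 1848 EC.

10 Tir 1848 EC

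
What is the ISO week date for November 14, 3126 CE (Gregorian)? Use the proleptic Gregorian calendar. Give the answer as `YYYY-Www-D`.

3126-W45-7

The weekday is Sunday (ISO weekday 7).
That Sunday belongs to ISO week 45 of ISO year 3126.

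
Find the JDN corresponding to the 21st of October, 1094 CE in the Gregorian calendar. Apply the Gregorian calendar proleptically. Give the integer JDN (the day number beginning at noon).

JDN 2299161 is 15 October 1582 CE (Gregorian); the target day is −178232 days from there, so JDN = 2120929.

2120929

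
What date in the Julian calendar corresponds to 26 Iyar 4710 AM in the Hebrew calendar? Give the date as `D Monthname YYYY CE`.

17 May 950 CE

The source date corresponds to 22 May 950 in the proleptic Gregorian calendar (JDN 2068182).
That day falls on 17 May 950 CE in the Julian calendar.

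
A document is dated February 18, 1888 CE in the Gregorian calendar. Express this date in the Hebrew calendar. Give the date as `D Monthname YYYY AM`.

Julian Day Number of the source date = 2410686.
Converting JDN 2410686 to the Hebrew calendar gives 6 Adar 5648 AM.

6 Adar 5648 AM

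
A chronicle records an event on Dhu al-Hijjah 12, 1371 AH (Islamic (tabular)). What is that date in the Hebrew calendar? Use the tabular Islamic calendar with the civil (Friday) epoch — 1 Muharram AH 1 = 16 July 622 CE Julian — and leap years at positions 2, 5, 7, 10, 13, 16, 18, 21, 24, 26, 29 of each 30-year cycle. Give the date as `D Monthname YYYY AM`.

Julian Day Number of the source date = 2434258.
Converting JDN 2434258 to the Hebrew calendar gives 12 Elul 5712 AM.

12 Elul 5712 AM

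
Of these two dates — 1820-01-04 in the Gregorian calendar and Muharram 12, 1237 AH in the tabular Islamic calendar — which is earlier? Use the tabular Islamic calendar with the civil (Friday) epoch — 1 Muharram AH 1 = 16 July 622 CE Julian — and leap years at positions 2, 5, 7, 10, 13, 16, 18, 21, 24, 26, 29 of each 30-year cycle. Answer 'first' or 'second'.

The two dates have Julian Day Numbers 2385804 and 2386448 respectively.
Since 2385804 < 2386448, the first date comes first.

first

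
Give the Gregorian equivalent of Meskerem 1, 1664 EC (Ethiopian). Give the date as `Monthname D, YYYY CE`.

Julian Day Number of the source date = 2331632.
Converting JDN 2331632 to the Gregorian calendar gives 9 September 1671 CE.

September 9, 1671 CE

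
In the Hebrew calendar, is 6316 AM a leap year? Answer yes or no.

yes

Hebrew year 6316 is year 8 of its 19-year Metonic cycle; leap years are at positions 3, 6, 8, 11, 14, 17, 19, so it is a leap year (13 months).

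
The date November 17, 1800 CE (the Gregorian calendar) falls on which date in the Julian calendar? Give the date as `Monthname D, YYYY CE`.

The Julian–Gregorian offset here is 12 days (Julian trailing).
17 November 1800 Gregorian − 12 days → 5 November 1800 Julian.

November 5, 1800 CE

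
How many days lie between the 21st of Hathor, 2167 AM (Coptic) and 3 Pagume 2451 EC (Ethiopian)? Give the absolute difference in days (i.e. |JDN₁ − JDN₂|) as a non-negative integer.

3204

JDN of the first date = 2616241.
JDN of the second date = 2619445.
|2619445 − 2616241| = 3204.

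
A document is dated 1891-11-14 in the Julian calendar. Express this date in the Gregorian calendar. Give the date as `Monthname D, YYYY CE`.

November 26, 1891 CE

At this point the Julian calendar is 12 days behind the Gregorian.
14 November 1891 Julian + 12 days → 26 November 1891 Gregorian.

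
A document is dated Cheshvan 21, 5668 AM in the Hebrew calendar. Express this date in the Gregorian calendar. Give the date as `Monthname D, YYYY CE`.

Both dates share Julian Day Number 2417878; in the Gregorian calendar that is 29 October 1907 CE.

October 29, 1907 CE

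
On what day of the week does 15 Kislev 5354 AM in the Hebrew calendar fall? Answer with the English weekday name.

Thursday

In the Gregorian calendar this is 9 December 1593 (JDN 2303234).
Since JDN mod 7 = 3 (0 = Monday), the day is Thursday.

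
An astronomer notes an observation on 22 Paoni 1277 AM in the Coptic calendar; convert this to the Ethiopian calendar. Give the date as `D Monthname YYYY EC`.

22 Sene 1553 EC

The source date corresponds to 26 June 1561 in the proleptic Gregorian calendar (JDN 2291380).
That day falls on 22 Sene 1553 EC in the Ethiopian calendar.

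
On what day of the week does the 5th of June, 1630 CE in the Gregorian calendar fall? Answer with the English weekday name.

2316561 ≡ 2 (mod 7); counting from Monday = 0 gives Wednesday.

Wednesday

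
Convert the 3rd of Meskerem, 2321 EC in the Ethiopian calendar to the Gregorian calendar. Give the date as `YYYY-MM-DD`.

Julian Day Number of the source date = 2571603.
Converting JDN 2571603 to the Gregorian calendar gives 16 September 2328 CE.

2328-09-16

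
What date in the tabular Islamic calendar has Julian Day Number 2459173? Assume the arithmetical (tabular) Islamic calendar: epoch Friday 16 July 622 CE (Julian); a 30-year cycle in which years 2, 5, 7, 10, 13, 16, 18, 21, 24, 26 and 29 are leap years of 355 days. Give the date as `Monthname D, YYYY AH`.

The Gregorian equivalent of JDN 2459173 is 19 November 2020.
In the tabular Islamic calendar that day is Rabi' al-Thani 3, 1442 AH.

Rabi' al-Thani 3, 1442 AH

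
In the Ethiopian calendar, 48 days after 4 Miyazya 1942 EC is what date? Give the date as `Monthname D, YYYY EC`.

Ginbot 22, 1942 EC

Counting 48 days forward from JDN 2433384 reaches JDN 2433432, which is Ginbot 22, 1942 EC.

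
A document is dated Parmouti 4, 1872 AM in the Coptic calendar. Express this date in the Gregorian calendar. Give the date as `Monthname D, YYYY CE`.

April 13, 2156 CE

Both dates share Julian Day Number 2508626; in the Gregorian calendar that is 13 April 2156 CE.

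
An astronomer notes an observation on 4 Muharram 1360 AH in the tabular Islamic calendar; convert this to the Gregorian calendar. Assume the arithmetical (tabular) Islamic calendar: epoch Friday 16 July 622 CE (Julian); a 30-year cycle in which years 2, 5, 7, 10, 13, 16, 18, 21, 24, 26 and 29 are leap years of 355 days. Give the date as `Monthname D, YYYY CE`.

February 1, 1941 CE

Julian Day Number of the source date = 2430027.
Converting JDN 2430027 to the Gregorian calendar gives 1 February 1941 CE.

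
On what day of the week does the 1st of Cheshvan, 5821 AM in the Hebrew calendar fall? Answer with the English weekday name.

Monday

Equivalently 25 October 2060 Gregorian, JDN 2473758.
2473758 ≡ 0 (mod 7); counting from Monday = 0 gives Monday.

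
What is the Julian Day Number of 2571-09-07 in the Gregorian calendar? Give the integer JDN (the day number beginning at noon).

JDN 2299161 is 15 October 1582 CE (Gregorian); the target day is +361187 days from there, so JDN = 2660348.

2660348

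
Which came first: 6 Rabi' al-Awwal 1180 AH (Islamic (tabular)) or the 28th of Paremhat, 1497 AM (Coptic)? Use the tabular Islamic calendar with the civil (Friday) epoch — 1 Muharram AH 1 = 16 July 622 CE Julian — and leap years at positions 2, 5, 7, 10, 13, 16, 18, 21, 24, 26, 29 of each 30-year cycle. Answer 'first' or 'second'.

first

The two dates have Julian Day Numbers 2366302 and 2371651 respectively.
Since 2366302 < 2371651, the first date comes first.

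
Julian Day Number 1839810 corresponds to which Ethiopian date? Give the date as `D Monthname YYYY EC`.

21 Yekatit 317 EC

JDN 1839810 is 16 February 325 in the proleptic Gregorian calendar.
In the Ethiopian calendar that day is 21 Yekatit 317 EC.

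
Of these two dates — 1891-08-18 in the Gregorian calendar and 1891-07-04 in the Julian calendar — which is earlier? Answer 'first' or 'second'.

second

First date → JDN 2411963; second date → JDN 2411930.
JDN 2411930 < JDN 2411963, so the second date is earlier.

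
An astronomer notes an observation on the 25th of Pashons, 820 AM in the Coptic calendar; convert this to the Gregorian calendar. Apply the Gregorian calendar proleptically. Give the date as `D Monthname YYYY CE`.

Julian Day Number of the source date = 2124434.
Converting JDN 2124434 to the Gregorian calendar gives 27 May 1104 CE.

27 May 1104 CE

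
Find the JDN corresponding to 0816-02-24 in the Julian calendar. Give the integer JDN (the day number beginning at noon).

2019156

In the proleptic Gregorian calendar the same day is 28 February 816.
JDN 2451545 is 1 January 2000 CE (Gregorian); the target day is −432389 days from there, so JDN = 2019156.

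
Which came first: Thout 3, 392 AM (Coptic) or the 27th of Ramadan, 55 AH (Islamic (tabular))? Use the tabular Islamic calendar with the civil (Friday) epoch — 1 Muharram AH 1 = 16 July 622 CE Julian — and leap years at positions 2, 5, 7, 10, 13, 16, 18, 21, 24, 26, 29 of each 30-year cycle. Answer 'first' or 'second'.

First date → JDN 1967845; second date → JDN 1967838.
JDN 1967838 < JDN 1967845, so the second date is earlier.

second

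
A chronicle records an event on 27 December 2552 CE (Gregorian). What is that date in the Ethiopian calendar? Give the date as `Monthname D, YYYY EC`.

Tahsas 14, 2545 EC

Both dates share Julian Day Number 2653520; in the Ethiopian calendar that is 14 Tahsas 2545 EC.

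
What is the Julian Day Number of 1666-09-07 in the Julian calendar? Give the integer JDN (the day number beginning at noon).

In the Gregorian calendar the same day is 17 September 1666.
JDN 2400001 is 17 November 1858 CE (Gregorian), MJD 0; the target day is −70187 days from there, so JDN = 2329814.

2329814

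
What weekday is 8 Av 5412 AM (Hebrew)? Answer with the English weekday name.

Saturday

In the Gregorian calendar this is 13 July 1652 (JDN 2324635).
Since JDN mod 7 = 5 (0 = Monday), the day is Saturday.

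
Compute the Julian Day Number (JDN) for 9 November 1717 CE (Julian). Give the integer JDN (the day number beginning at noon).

2348505

Equivalently 20 November 1717 (Gregorian).
JDN 2400001 is 17 November 1858 CE (Gregorian), MJD 0; the target day is −51496 days from there, so JDN = 2348505.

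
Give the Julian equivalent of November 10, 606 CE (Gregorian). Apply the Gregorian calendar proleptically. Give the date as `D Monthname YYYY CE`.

The Julian–Gregorian offset here is 3 days (Julian trailing).
10 November 606 Gregorian − 3 days → 7 November 606 Julian.

7 November 606 CE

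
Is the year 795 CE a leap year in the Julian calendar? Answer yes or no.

795 mod 4 = 3, so it is a common year in the Julian calendar.

no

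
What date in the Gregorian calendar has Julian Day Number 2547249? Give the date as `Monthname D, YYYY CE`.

JDN 2451545 is 1 Jan 2000; 2547249 is +95704 days from there.

January 11, 2262 CE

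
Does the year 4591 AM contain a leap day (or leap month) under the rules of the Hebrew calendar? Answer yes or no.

Hebrew year 4591 is year 12 of its 19-year Metonic cycle; leap years are at positions 3, 6, 8, 11, 14, 17, 19, so it is a common year (12 months).

no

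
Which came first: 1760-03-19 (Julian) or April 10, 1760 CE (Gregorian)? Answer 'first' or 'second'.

First date → JDN 2363976; second date → JDN 2363987.
JDN 2363976 < JDN 2363987, so the first date is earlier.

first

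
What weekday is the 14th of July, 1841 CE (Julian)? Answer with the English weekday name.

This is JDN 2393678 (26 July 1841 Gregorian).
Since JDN mod 7 = 0 (0 = Monday), the day is Monday.

Monday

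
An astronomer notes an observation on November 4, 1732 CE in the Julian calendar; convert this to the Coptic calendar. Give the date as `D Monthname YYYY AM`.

8 Hathor 1449 AM

The source date corresponds to 15 November 1732 in the Gregorian calendar (JDN 2353979).
That day falls on 8 Hathor 1449 AM in the Coptic calendar.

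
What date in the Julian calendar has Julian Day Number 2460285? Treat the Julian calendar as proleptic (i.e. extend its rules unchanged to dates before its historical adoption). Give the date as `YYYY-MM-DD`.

JDN 2460285 is 6 December 2023 in the Gregorian calendar.
In the Julian calendar that day is 2023-11-23.

2023-11-23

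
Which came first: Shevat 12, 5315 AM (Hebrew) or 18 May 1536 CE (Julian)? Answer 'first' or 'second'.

second

Converting both to JDN: 2289025 vs 2282220; the smaller is the second.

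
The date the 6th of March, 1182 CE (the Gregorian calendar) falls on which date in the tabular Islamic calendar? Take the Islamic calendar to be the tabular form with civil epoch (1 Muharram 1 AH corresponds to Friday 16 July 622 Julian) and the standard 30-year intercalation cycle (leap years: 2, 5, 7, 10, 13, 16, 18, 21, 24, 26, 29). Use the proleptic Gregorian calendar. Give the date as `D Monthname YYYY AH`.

Julian Day Number of the source date = 2152841.
Converting JDN 2152841 to the tabular Islamic calendar gives 21 Shawwal 577 AH.

21 Shawwal 577 AH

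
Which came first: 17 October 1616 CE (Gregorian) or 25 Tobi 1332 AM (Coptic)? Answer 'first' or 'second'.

The two dates have Julian Day Numbers 2311582 and 2311322 respectively.
Since 2311322 < 2311582, the second date comes first.

second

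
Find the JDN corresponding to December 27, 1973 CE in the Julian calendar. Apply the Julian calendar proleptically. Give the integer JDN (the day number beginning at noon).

2442057

Equivalently 9 January 1974 (Gregorian).
JDN 2400001 is 17 November 1858 CE (Gregorian), MJD 0; the target day is +42056 days from there, so JDN = 2442057.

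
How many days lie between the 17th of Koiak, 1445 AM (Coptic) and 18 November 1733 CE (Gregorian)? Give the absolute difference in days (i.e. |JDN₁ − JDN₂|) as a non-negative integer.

1790

First date → JDN 2352557; second date → JDN 2354347.
The interval is |2352557 − 2354347| = 1790 days.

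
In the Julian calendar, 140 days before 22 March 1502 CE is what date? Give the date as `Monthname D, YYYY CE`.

The starting date is JDN 2269744; 2269744 − 140 = 2269604.
JDN 2269604 corresponds to November 2, 1501 CE.

November 2, 1501 CE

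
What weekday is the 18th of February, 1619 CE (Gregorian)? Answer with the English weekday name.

Monday

2312436 ≡ 0 (mod 7); counting from Monday = 0 gives Monday.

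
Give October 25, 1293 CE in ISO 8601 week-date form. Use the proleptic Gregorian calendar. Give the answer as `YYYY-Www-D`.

The weekday is Sunday (ISO weekday 7).
That Sunday belongs to ISO week 43 of ISO year 1293.

1293-W43-7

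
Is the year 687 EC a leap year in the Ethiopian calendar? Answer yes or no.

yes

687 mod 4 = 3; in the Ethiopian calendar a year is leap when year mod 4 = 3, so it is a leap year.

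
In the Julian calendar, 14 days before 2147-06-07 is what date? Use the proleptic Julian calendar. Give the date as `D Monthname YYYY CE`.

JDN of 2147-06-07 = 2505407.
2505407 − 14 = 2505393.
JDN 2505393 in the Julian calendar is 24 May 2147 CE.

24 May 2147 CE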